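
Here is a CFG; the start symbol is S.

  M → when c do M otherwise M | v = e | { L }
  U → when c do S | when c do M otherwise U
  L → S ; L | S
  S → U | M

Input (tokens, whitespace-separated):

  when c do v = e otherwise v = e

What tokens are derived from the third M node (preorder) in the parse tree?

v = e

[S [M when c do [M v = e] otherwise [M v = e]]]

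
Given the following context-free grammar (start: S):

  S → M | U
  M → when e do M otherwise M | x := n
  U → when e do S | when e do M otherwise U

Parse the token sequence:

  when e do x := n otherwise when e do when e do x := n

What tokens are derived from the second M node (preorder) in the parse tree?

[S [U when e do [M x := n] otherwise [U when e do [S [U when e do [S [M x := n]]]]]]]

x := n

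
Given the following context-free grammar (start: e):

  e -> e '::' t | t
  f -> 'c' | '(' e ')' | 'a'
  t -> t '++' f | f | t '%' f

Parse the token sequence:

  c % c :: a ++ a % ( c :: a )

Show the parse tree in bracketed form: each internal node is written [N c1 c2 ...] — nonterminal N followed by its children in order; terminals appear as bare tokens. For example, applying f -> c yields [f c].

[e [e [t [t [f c]] % [f c]]] :: [t [t [t [f a]] ++ [f a]] % [f ( [e [e [t [f c]]] :: [t [f a]]] )]]]

e
e :: t
t :: t
t % f :: t
f % f :: t
c % f :: t
c % c :: t
c % c :: t % f
c % c :: t ++ f % f
c % c :: f ++ f % f
c % c :: a ++ f % f
c % c :: a ++ a % f
c % c :: a ++ a % ( e )
c % c :: a ++ a % ( e :: t )
c % c :: a ++ a % ( t :: t )
c % c :: a ++ a % ( f :: t )
c % c :: a ++ a % ( c :: t )
c % c :: a ++ a % ( c :: f )
c % c :: a ++ a % ( c :: a )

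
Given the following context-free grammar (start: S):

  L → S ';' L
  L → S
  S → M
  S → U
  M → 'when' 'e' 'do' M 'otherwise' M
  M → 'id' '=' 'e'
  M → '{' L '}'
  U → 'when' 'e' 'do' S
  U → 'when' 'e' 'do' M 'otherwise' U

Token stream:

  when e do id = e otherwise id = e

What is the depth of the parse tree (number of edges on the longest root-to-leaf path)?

[S [M when e do [M id = e] otherwise [M id = e]]]

3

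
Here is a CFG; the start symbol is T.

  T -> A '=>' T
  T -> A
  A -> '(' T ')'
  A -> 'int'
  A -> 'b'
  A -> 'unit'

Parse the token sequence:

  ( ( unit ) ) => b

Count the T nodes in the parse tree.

[T [A ( [T [A ( [T [A unit]] )]] )] => [T [A b]]]

4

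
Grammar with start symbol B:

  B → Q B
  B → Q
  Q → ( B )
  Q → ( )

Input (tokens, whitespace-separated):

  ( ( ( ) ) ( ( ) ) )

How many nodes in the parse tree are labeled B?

[B [Q ( [B [Q ( [B [Q ( )]] )] [B [Q ( [B [Q ( )]] )]]] )]]

5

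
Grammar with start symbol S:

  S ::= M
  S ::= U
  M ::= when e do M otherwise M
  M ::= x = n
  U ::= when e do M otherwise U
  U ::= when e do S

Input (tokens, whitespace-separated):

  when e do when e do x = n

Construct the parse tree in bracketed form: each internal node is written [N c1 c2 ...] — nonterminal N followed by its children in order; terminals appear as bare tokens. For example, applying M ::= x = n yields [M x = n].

[S [U when e do [S [U when e do [S [M x = n]]]]]]

S
U
when e do S
when e do U
when e do when e do S
when e do when e do M
when e do when e do x = n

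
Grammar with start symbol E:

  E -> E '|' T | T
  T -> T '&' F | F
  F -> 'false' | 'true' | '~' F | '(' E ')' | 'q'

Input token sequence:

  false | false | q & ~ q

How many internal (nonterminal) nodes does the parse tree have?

12

[E [E [E [T [F false]]] | [T [F false]]] | [T [T [F q]] & [F ~ [F q]]]]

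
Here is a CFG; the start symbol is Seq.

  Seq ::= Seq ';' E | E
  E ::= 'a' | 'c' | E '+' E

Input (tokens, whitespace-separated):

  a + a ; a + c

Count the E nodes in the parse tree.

6

[Seq [Seq [E [E a] + [E a]]] ; [E [E a] + [E c]]]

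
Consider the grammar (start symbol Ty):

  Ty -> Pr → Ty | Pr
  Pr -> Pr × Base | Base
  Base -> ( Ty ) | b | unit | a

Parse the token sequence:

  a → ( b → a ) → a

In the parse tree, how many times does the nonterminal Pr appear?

5

[Ty [Pr [Base a]] → [Ty [Pr [Base ( [Ty [Pr [Base b]] → [Ty [Pr [Base a]]]] )]] → [Ty [Pr [Base a]]]]]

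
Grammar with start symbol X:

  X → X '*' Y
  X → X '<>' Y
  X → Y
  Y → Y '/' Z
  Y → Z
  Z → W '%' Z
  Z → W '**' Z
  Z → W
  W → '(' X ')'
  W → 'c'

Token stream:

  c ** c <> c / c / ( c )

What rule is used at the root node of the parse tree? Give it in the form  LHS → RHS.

X → X '<>' Y

[X [X [Y [Z [W c] ** [Z [W c]]]]] <> [Y [Y [Y [Z [W c]]] / [Z [W c]]] / [Z [W ( [X [Y [Z [W c]]]] )]]]]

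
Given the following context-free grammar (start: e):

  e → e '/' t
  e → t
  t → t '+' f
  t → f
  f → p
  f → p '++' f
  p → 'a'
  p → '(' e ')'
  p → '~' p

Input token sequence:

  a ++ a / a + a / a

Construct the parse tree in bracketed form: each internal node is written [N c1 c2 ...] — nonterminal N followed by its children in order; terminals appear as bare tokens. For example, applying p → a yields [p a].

[e [e [e [t [f [p a] ++ [f [p a]]]]] / [t [t [f [p a]]] + [f [p a]]]] / [t [f [p a]]]]

e
e / t
e / t / t
t / t / t
f / t / t
p ++ f / t / t
a ++ f / t / t
a ++ p / t / t
a ++ a / t / t
a ++ a / t + f / t
a ++ a / f + f / t
a ++ a / p + f / t
a ++ a / a + f / t
a ++ a / a + p / t
a ++ a / a + a / t
a ++ a / a + a / f
a ++ a / a + a / p
a ++ a / a + a / a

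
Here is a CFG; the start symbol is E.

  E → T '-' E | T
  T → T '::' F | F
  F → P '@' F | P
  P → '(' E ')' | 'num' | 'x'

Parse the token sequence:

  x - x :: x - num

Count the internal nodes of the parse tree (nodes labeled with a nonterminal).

15

[E [T [F [P x]]] - [E [T [T [F [P x]]] :: [F [P x]]] - [E [T [F [P num]]]]]]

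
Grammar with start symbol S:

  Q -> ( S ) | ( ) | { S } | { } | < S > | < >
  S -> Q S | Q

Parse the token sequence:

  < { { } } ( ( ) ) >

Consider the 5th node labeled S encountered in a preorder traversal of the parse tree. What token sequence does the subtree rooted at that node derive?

[S [Q < [S [Q { [S [Q { }]] }] [S [Q ( [S [Q ( )]] )]]] >]]

( )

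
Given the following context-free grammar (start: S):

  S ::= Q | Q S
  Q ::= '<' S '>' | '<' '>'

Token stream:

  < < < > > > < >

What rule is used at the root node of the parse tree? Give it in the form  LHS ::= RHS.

[S [Q < [S [Q < [S [Q < >]] >]] >] [S [Q < >]]]

S ::= Q S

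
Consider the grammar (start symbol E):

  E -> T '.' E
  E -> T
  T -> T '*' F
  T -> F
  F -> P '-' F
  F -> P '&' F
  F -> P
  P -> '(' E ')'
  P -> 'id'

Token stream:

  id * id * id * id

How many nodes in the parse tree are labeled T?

[E [T [T [T [T [F [P id]]] * [F [P id]]] * [F [P id]]] * [F [P id]]]]

4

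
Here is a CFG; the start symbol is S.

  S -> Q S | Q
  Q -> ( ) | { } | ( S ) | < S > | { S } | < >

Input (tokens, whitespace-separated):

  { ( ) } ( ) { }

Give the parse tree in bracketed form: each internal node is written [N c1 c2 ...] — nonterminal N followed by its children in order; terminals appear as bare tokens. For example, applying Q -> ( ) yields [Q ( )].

S
Q S
{ S } S
{ Q } S
{ ( ) } S
{ ( ) } Q S
{ ( ) } ( ) S
{ ( ) } ( ) Q
{ ( ) } ( ) { }

[S [Q { [S [Q ( )]] }] [S [Q ( )] [S [Q { }]]]]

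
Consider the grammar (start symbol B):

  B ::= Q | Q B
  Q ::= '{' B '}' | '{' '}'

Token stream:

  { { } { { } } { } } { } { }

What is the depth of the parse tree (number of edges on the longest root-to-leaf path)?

7

[B [Q { [B [Q { }] [B [Q { [B [Q { }]] }] [B [Q { }]]]] }] [B [Q { }] [B [Q { }]]]]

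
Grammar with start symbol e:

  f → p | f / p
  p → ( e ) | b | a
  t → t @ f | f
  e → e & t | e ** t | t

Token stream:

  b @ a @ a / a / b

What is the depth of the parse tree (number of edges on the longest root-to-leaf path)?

6

[e [t [t [t [f [p b]]] @ [f [p a]]] @ [f [f [f [p a]] / [p a]] / [p b]]]]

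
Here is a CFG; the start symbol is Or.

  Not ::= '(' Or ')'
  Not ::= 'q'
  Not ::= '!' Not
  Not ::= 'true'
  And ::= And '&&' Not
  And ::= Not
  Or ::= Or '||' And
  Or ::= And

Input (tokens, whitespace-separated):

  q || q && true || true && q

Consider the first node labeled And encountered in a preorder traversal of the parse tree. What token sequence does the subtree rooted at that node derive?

[Or [Or [Or [And [Not q]]] || [And [And [Not q]] && [Not true]]] || [And [And [Not true]] && [Not q]]]

q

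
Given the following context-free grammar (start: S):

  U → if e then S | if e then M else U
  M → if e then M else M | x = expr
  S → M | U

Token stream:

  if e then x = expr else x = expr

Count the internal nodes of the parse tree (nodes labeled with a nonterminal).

4

[S [M if e then [M x = expr] else [M x = expr]]]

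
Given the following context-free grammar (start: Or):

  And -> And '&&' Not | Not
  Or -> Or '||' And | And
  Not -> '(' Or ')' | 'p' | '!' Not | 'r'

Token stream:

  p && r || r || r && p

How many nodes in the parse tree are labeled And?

5

[Or [Or [Or [And [And [Not p]] && [Not r]]] || [And [Not r]]] || [And [And [Not r]] && [Not p]]]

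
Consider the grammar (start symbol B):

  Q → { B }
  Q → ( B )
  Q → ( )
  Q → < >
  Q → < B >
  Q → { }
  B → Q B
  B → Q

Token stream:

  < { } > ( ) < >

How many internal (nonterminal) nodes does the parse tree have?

8

[B [Q < [B [Q { }]] >] [B [Q ( )] [B [Q < >]]]]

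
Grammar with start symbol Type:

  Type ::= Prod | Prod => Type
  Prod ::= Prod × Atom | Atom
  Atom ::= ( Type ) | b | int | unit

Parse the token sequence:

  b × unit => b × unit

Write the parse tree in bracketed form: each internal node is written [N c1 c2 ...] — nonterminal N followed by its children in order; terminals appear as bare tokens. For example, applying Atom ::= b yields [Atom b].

Type
Prod => Type
Prod × Atom => Type
Atom × Atom => Type
b × Atom => Type
b × unit => Type
b × unit => Prod
b × unit => Prod × Atom
b × unit => Atom × Atom
b × unit => b × Atom
b × unit => b × unit

[Type [Prod [Prod [Atom b]] × [Atom unit]] => [Type [Prod [Prod [Atom b]] × [Atom unit]]]]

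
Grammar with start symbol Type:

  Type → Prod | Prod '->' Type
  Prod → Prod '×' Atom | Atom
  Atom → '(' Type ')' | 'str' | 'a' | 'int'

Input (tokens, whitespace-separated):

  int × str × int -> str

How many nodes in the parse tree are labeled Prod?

4

[Type [Prod [Prod [Prod [Atom int]] × [Atom str]] × [Atom int]] -> [Type [Prod [Atom str]]]]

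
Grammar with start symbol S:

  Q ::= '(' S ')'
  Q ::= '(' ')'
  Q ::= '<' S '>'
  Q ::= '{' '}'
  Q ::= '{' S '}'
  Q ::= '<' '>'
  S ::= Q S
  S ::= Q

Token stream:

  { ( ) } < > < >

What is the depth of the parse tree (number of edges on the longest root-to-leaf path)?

[S [Q { [S [Q ( )]] }] [S [Q < >] [S [Q < >]]]]

4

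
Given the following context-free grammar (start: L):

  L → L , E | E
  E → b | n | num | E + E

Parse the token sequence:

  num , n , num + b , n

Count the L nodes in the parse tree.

[L [L [L [L [E num]] , [E n]] , [E [E num] + [E b]]] , [E n]]

4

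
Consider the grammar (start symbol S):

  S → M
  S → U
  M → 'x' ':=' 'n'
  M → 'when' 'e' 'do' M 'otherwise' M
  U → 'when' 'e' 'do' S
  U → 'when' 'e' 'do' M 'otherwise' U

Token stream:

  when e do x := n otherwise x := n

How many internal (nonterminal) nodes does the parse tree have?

4

[S [M when e do [M x := n] otherwise [M x := n]]]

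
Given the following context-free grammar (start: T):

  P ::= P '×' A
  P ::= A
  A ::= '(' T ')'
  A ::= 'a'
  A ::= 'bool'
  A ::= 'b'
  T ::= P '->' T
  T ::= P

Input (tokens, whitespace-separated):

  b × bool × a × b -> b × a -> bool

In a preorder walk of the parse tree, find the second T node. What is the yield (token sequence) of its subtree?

[T [P [P [P [P [A b]] × [A bool]] × [A a]] × [A b]] -> [T [P [P [A b]] × [A a]] -> [T [P [A bool]]]]]

b × a -> bool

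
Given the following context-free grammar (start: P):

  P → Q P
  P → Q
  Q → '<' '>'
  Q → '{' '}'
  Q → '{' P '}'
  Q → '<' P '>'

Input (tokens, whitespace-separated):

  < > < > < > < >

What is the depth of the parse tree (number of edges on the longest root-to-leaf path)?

[P [Q < >] [P [Q < >] [P [Q < >] [P [Q < >]]]]]

5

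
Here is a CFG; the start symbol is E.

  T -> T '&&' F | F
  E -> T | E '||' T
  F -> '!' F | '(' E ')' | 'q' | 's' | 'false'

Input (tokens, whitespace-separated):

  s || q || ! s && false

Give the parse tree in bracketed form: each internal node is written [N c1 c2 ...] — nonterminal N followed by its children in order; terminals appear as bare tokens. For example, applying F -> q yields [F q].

E
E || T
E || T || T
T || T || T
F || T || T
s || T || T
s || F || T
s || q || T
s || q || T && F
s || q || F && F
s || q || ! F && F
s || q || ! s && F
s || q || ! s && false

[E [E [E [T [F s]]] || [T [F q]]] || [T [T [F ! [F s]]] && [F false]]]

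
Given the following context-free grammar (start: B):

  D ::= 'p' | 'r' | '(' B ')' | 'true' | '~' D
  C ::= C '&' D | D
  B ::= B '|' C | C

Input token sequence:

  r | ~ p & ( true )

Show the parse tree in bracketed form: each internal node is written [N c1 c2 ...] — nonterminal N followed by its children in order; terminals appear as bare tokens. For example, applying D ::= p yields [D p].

[B [B [C [D r]]] | [C [C [D ~ [D p]]] & [D ( [B [C [D true]]] )]]]

B
B | C
C | C
D | C
r | C
r | C & D
r | D & D
r | ~ D & D
r | ~ p & D
r | ~ p & ( B )
r | ~ p & ( C )
r | ~ p & ( D )
r | ~ p & ( true )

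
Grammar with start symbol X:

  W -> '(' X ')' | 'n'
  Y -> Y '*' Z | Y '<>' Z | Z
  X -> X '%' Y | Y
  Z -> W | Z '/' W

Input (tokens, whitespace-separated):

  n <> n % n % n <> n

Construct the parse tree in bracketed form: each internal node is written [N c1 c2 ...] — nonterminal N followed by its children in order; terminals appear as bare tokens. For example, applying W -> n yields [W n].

[X [X [X [Y [Y [Z [W n]]] <> [Z [W n]]]] % [Y [Z [W n]]]] % [Y [Y [Z [W n]]] <> [Z [W n]]]]

X
X % Y
X % Y % Y
Y % Y % Y
Y <> Z % Y % Y
Z <> Z % Y % Y
W <> Z % Y % Y
n <> Z % Y % Y
n <> W % Y % Y
n <> n % Y % Y
n <> n % Z % Y
n <> n % W % Y
n <> n % n % Y
n <> n % n % Y <> Z
n <> n % n % Z <> Z
n <> n % n % W <> Z
n <> n % n % n <> Z
n <> n % n % n <> W
n <> n % n % n <> n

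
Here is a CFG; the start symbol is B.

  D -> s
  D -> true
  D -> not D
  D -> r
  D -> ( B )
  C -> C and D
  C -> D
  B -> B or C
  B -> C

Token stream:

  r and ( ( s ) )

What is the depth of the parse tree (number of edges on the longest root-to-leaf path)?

9

[B [C [C [D r]] and [D ( [B [C [D ( [B [C [D s]]] )]]] )]]]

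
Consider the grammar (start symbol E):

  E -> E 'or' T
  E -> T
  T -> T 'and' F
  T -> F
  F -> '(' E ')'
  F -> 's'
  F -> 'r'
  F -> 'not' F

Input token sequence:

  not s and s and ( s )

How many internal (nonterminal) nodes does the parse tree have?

11

[E [T [T [T [F not [F s]]] and [F s]] and [F ( [E [T [F s]]] )]]]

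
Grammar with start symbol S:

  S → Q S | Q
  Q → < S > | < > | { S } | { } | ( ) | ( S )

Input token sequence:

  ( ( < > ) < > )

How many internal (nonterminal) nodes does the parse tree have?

[S [Q ( [S [Q ( [S [Q < >]] )] [S [Q < >]]] )]]

8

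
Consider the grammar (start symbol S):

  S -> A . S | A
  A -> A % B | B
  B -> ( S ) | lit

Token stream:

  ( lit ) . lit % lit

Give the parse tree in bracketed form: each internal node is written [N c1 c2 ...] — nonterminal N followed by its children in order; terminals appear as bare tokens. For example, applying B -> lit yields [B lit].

[S [A [B ( [S [A [B lit]]] )]] . [S [A [A [B lit]] % [B lit]]]]

S
A . S
B . S
( S ) . S
( A ) . S
( B ) . S
( lit ) . S
( lit ) . A
( lit ) . A % B
( lit ) . B % B
( lit ) . lit % B
( lit ) . lit % lit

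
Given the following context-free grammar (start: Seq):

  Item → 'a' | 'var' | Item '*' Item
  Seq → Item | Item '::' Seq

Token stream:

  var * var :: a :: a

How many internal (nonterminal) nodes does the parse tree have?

[Seq [Item [Item var] * [Item var]] :: [Seq [Item a] :: [Seq [Item a]]]]

8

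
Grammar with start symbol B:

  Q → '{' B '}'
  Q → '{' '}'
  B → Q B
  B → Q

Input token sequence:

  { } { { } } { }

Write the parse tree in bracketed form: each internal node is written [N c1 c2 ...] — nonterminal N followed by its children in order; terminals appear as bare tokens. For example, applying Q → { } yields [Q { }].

[B [Q { }] [B [Q { [B [Q { }]] }] [B [Q { }]]]]

B
Q B
{ } B
{ } Q B
{ } { B } B
{ } { Q } B
{ } { { } } B
{ } { { } } Q
{ } { { } } { }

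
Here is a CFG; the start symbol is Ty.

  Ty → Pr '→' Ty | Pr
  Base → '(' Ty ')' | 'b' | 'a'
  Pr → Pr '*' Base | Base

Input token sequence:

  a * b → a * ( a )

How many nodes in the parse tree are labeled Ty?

[Ty [Pr [Pr [Base a]] * [Base b]] → [Ty [Pr [Pr [Base a]] * [Base ( [Ty [Pr [Base a]]] )]]]]

3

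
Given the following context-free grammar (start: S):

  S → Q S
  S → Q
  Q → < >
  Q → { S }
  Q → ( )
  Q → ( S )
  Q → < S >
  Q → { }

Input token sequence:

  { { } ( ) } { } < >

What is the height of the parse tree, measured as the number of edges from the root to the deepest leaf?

[S [Q { [S [Q { }] [S [Q ( )]]] }] [S [Q { }] [S [Q < >]]]]

5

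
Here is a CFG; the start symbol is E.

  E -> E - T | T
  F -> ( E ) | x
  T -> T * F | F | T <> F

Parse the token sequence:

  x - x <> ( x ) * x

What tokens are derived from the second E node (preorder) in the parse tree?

x

[E [E [T [F x]]] - [T [T [T [F x]] <> [F ( [E [T [F x]]] )]] * [F x]]]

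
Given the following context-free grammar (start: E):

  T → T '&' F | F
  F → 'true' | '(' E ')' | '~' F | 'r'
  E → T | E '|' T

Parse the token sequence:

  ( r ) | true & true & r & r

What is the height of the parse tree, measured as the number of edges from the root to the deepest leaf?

[E [E [T [F ( [E [T [F r]]] )]]] | [T [T [T [T [F true]] & [F true]] & [F r]] & [F r]]]

7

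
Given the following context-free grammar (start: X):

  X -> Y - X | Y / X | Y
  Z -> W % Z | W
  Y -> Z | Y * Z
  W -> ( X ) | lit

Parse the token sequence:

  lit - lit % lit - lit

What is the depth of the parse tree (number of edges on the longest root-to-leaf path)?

6

[X [Y [Z [W lit]]] - [X [Y [Z [W lit] % [Z [W lit]]]] - [X [Y [Z [W lit]]]]]]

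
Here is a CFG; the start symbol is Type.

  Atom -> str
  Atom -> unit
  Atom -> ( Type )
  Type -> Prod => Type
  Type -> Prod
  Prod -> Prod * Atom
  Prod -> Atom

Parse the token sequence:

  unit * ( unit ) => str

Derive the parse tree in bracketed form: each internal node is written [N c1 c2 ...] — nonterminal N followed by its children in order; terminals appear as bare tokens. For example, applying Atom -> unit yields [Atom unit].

Type
Prod => Type
Prod * Atom => Type
Atom * Atom => Type
unit * Atom => Type
unit * ( Type ) => Type
unit * ( Prod ) => Type
unit * ( Atom ) => Type
unit * ( unit ) => Type
unit * ( unit ) => Prod
unit * ( unit ) => Atom
unit * ( unit ) => str

[Type [Prod [Prod [Atom unit]] * [Atom ( [Type [Prod [Atom unit]]] )]] => [Type [Prod [Atom str]]]]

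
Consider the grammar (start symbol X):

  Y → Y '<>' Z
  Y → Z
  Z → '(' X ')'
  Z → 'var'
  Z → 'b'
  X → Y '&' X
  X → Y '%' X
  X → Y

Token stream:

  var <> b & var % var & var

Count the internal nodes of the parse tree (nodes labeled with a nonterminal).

[X [Y [Y [Z var]] <> [Z b]] & [X [Y [Z var]] % [X [Y [Z var]] & [X [Y [Z var]]]]]]

14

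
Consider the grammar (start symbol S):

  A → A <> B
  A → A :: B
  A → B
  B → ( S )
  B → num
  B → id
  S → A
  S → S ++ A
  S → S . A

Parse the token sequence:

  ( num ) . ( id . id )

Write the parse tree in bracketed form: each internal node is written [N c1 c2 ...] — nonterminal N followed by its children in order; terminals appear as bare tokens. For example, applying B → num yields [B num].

S
S . A
A . A
B . A
( S ) . A
( A ) . A
( B ) . A
( num ) . A
( num ) . B
( num ) . ( S )
( num ) . ( S . A )
( num ) . ( A . A )
( num ) . ( B . A )
( num ) . ( id . A )
( num ) . ( id . B )
( num ) . ( id . id )

[S [S [A [B ( [S [A [B num]]] )]]] . [A [B ( [S [S [A [B id]]] . [A [B id]]] )]]]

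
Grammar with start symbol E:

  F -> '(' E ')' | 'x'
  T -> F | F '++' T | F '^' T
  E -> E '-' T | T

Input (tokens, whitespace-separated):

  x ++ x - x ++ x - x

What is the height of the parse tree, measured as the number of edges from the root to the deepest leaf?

[E [E [E [T [F x] ++ [T [F x]]]] - [T [F x] ++ [T [F x]]]] - [T [F x]]]

6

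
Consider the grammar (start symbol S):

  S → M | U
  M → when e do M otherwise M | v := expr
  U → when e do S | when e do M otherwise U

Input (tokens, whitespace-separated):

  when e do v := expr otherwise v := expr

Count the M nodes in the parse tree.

[S [M when e do [M v := expr] otherwise [M v := expr]]]

3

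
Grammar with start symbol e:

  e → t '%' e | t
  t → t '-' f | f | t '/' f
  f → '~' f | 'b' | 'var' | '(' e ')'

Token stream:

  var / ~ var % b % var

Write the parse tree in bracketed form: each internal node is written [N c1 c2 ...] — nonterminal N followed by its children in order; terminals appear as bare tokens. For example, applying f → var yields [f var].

e
t % e
t / f % e
f / f % e
var / f % e
var / ~ f % e
var / ~ var % e
var / ~ var % t % e
var / ~ var % f % e
var / ~ var % b % e
var / ~ var % b % t
var / ~ var % b % f
var / ~ var % b % var

[e [t [t [f var]] / [f ~ [f var]]] % [e [t [f b]] % [e [t [f var]]]]]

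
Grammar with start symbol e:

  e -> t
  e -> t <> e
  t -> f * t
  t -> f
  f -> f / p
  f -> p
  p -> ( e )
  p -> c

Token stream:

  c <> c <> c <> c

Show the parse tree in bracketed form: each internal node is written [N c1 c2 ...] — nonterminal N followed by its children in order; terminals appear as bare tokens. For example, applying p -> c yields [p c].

[e [t [f [p c]]] <> [e [t [f [p c]]] <> [e [t [f [p c]]] <> [e [t [f [p c]]]]]]]

e
t <> e
f <> e
p <> e
c <> e
c <> t <> e
c <> f <> e
c <> p <> e
c <> c <> e
c <> c <> t <> e
c <> c <> f <> e
c <> c <> p <> e
c <> c <> c <> e
c <> c <> c <> t
c <> c <> c <> f
c <> c <> c <> p
c <> c <> c <> c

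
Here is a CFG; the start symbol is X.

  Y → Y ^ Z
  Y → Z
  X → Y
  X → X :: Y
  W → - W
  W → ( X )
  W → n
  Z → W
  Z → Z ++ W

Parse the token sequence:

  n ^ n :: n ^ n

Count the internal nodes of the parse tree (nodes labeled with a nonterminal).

14

[X [X [Y [Y [Z [W n]]] ^ [Z [W n]]]] :: [Y [Y [Z [W n]]] ^ [Z [W n]]]]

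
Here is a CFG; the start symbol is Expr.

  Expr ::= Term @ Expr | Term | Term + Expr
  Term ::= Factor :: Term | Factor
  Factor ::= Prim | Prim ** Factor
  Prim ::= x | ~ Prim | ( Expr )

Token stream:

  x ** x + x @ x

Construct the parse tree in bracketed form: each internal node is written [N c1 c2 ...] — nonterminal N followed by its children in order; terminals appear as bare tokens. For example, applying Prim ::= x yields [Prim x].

Expr
Term + Expr
Factor + Expr
Prim ** Factor + Expr
x ** Factor + Expr
x ** Prim + Expr
x ** x + Expr
x ** x + Term @ Expr
x ** x + Factor @ Expr
x ** x + Prim @ Expr
x ** x + x @ Expr
x ** x + x @ Term
x ** x + x @ Factor
x ** x + x @ Prim
x ** x + x @ x

[Expr [Term [Factor [Prim x] ** [Factor [Prim x]]]] + [Expr [Term [Factor [Prim x]]] @ [Expr [Term [Factor [Prim x]]]]]]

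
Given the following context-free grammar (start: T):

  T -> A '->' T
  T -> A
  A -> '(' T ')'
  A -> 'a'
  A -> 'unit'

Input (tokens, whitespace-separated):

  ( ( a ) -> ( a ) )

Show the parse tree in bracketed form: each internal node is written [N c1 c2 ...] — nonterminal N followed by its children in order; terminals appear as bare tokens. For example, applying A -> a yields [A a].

T
A
( T )
( A -> T )
( ( T ) -> T )
( ( A ) -> T )
( ( a ) -> T )
( ( a ) -> A )
( ( a ) -> ( T ) )
( ( a ) -> ( A ) )
( ( a ) -> ( a ) )

[T [A ( [T [A ( [T [A a]] )] -> [T [A ( [T [A a]] )]]] )]]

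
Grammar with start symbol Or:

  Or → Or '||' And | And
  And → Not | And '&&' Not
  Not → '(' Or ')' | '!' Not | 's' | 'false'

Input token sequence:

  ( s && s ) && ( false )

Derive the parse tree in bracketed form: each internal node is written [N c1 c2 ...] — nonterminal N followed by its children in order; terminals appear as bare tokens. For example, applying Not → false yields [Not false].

[Or [And [And [Not ( [Or [And [And [Not s]] && [Not s]]] )]] && [Not ( [Or [And [Not false]]] )]]]

Or
And
And && Not
Not && Not
( Or ) && Not
( And ) && Not
( And && Not ) && Not
( Not && Not ) && Not
( s && Not ) && Not
( s && s ) && Not
( s && s ) && ( Or )
( s && s ) && ( And )
( s && s ) && ( Not )
( s && s ) && ( false )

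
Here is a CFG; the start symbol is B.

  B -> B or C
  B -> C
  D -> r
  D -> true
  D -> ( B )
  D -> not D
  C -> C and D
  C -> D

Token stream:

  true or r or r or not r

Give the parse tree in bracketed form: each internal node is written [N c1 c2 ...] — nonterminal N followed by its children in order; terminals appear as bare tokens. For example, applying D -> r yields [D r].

B
B or C
B or C or C
B or C or C or C
C or C or C or C
D or C or C or C
true or C or C or C
true or D or C or C
true or r or C or C
true or r or D or C
true or r or r or C
true or r or r or D
true or r or r or not D
true or r or r or not r

[B [B [B [B [C [D true]]] or [C [D r]]] or [C [D r]]] or [C [D not [D r]]]]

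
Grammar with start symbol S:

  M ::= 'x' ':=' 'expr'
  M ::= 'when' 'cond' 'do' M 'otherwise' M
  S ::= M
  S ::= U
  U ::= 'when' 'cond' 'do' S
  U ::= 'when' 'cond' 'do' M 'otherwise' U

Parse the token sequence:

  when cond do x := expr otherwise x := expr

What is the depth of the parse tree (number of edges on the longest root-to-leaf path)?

[S [M when cond do [M x := expr] otherwise [M x := expr]]]

3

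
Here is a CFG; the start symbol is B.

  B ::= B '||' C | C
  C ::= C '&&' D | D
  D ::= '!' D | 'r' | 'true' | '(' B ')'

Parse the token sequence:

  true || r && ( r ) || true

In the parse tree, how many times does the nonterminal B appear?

4

[B [B [B [C [D true]]] || [C [C [D r]] && [D ( [B [C [D r]]] )]]] || [C [D true]]]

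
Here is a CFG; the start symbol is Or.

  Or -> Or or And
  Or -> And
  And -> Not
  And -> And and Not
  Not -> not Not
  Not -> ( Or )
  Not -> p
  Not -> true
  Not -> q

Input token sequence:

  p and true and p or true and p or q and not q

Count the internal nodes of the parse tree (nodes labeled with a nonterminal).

[Or [Or [Or [And [And [And [Not p]] and [Not true]] and [Not p]]] or [And [And [Not true]] and [Not p]]] or [And [And [Not q]] and [Not not [Not q]]]]

18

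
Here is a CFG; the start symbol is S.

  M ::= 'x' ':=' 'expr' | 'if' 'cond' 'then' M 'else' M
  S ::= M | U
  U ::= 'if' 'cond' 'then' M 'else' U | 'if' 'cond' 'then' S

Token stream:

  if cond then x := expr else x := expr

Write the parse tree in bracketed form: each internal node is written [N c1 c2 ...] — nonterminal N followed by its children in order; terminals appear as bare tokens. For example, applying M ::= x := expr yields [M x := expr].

[S [M if cond then [M x := expr] else [M x := expr]]]

S
M
if cond then M else M
if cond then x := expr else M
if cond then x := expr else x := expr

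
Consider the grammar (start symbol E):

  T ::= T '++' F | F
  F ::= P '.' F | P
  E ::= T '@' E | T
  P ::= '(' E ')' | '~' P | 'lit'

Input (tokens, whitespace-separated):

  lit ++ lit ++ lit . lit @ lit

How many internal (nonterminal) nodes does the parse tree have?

[E [T [T [T [F [P lit]]] ++ [F [P lit]]] ++ [F [P lit] . [F [P lit]]]] @ [E [T [F [P lit]]]]]

16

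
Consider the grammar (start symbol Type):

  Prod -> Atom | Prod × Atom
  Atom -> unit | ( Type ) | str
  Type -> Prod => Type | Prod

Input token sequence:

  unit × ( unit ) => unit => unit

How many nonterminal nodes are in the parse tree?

[Type [Prod [Prod [Atom unit]] × [Atom ( [Type [Prod [Atom unit]]] )]] => [Type [Prod [Atom unit]] => [Type [Prod [Atom unit]]]]]

14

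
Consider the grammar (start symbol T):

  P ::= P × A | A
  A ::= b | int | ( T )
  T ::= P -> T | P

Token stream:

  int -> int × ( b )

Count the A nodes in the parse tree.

4

[T [P [A int]] -> [T [P [P [A int]] × [A ( [T [P [A b]]] )]]]]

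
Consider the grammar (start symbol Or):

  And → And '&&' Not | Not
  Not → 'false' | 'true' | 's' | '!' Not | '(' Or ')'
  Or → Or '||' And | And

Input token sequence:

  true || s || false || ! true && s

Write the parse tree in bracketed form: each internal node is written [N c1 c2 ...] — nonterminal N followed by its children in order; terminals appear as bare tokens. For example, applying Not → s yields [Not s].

[Or [Or [Or [Or [And [Not true]]] || [And [Not s]]] || [And [Not false]]] || [And [And [Not ! [Not true]]] && [Not s]]]

Or
Or || And
Or || And || And
Or || And || And || And
And || And || And || And
Not || And || And || And
true || And || And || And
true || Not || And || And
true || s || And || And
true || s || Not || And
true || s || false || And
true || s || false || And && Not
true || s || false || Not && Not
true || s || false || ! Not && Not
true || s || false || ! true && Not
true || s || false || ! true && s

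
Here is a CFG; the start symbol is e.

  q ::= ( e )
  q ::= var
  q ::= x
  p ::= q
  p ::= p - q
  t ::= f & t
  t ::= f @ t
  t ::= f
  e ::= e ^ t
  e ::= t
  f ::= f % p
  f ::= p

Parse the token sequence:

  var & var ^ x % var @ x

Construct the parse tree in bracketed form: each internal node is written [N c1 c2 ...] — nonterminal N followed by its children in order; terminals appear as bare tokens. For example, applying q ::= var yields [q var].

[e [e [t [f [p [q var]]] & [t [f [p [q var]]]]]] ^ [t [f [f [p [q x]]] % [p [q var]]] @ [t [f [p [q x]]]]]]

e
e ^ t
t ^ t
f & t ^ t
p & t ^ t
q & t ^ t
var & t ^ t
var & f ^ t
var & p ^ t
var & q ^ t
var & var ^ t
var & var ^ f @ t
var & var ^ f % p @ t
var & var ^ p % p @ t
var & var ^ q % p @ t
var & var ^ x % p @ t
var & var ^ x % q @ t
var & var ^ x % var @ t
var & var ^ x % var @ f
var & var ^ x % var @ p
var & var ^ x % var @ q
var & var ^ x % var @ x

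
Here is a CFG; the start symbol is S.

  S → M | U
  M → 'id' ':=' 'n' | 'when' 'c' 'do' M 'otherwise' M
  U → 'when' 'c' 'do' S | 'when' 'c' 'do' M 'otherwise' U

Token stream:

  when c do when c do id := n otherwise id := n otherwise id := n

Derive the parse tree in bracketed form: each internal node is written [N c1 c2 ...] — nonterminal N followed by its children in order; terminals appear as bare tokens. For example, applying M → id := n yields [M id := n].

S
M
when c do M otherwise M
when c do when c do M otherwise M otherwise M
when c do when c do id := n otherwise M otherwise M
when c do when c do id := n otherwise id := n otherwise M
when c do when c do id := n otherwise id := n otherwise id := n

[S [M when c do [M when c do [M id := n] otherwise [M id := n]] otherwise [M id := n]]]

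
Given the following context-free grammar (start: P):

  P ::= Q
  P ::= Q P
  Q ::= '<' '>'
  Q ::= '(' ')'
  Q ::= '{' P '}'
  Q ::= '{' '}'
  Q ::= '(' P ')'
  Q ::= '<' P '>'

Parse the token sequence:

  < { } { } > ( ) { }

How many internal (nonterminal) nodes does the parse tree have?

[P [Q < [P [Q { }] [P [Q { }]]] >] [P [Q ( )] [P [Q { }]]]]

10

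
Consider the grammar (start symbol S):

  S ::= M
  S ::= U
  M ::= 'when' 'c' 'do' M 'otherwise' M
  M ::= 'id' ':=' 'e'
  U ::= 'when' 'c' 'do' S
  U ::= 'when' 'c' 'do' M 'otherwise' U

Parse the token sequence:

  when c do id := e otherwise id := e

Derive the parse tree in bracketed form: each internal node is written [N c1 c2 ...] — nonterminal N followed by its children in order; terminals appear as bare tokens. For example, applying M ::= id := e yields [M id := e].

S
M
when c do M otherwise M
when c do id := e otherwise M
when c do id := e otherwise id := e

[S [M when c do [M id := e] otherwise [M id := e]]]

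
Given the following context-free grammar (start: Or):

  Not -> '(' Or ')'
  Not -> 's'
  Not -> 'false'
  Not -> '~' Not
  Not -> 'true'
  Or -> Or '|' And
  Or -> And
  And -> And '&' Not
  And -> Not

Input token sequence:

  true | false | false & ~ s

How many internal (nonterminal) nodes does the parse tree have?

[Or [Or [Or [And [Not true]]] | [And [Not false]]] | [And [And [Not false]] & [Not ~ [Not s]]]]

12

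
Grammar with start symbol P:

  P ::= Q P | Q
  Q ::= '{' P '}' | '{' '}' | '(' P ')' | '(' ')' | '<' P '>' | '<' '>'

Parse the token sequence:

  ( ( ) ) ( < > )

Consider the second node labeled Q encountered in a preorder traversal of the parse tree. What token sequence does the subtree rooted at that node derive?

( )

[P [Q ( [P [Q ( )]] )] [P [Q ( [P [Q < >]] )]]]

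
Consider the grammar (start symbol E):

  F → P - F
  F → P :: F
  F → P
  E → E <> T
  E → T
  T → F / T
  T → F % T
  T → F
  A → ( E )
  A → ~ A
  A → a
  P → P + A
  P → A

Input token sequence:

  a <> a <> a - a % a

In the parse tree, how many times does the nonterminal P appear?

5

[E [E [E [T [F [P [A a]]]]] <> [T [F [P [A a]]]]] <> [T [F [P [A a]] - [F [P [A a]]]] % [T [F [P [A a]]]]]]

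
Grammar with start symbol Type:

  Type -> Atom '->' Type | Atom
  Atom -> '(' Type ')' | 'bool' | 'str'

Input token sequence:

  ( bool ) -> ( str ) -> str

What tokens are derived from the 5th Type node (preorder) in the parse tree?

str

[Type [Atom ( [Type [Atom bool]] )] -> [Type [Atom ( [Type [Atom str]] )] -> [Type [Atom str]]]]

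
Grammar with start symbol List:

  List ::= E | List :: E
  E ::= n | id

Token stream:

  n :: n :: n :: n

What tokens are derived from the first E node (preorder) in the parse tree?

[List [List [List [List [E n]] :: [E n]] :: [E n]] :: [E n]]

n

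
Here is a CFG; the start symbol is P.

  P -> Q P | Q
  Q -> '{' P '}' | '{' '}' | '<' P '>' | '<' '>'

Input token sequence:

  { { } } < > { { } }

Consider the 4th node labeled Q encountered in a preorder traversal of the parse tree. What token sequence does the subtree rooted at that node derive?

{ { } }

[P [Q { [P [Q { }]] }] [P [Q < >] [P [Q { [P [Q { }]] }]]]]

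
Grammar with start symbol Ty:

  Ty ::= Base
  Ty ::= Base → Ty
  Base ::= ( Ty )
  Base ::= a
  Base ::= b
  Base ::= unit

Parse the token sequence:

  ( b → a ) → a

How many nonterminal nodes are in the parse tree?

8

[Ty [Base ( [Ty [Base b] → [Ty [Base a]]] )] → [Ty [Base a]]]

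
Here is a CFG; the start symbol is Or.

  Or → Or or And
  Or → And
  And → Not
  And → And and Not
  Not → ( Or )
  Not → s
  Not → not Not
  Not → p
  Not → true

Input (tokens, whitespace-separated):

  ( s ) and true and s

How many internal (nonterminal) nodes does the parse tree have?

[Or [And [And [And [Not ( [Or [And [Not s]]] )]] and [Not true]] and [Not s]]]

10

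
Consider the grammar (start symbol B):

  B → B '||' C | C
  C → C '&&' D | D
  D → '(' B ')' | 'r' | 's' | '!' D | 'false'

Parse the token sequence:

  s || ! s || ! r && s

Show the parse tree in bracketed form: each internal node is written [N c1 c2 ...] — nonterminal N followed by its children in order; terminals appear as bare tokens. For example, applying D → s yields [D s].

[B [B [B [C [D s]]] || [C [D ! [D s]]]] || [C [C [D ! [D r]]] && [D s]]]

B
B || C
B || C || C
C || C || C
D || C || C
s || C || C
s || D || C
s || ! D || C
s || ! s || C
s || ! s || C && D
s || ! s || D && D
s || ! s || ! D && D
s || ! s || ! r && D
s || ! s || ! r && s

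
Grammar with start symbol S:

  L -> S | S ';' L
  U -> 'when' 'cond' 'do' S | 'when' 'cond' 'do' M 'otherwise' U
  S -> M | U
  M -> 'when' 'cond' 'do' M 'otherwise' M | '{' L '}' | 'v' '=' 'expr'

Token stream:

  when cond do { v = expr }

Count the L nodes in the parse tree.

[S [U when cond do [S [M { [L [S [M v = expr]]] }]]]]

1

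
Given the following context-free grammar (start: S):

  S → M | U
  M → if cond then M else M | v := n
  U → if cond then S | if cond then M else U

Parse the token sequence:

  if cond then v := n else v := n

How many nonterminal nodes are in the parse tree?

4

[S [M if cond then [M v := n] else [M v := n]]]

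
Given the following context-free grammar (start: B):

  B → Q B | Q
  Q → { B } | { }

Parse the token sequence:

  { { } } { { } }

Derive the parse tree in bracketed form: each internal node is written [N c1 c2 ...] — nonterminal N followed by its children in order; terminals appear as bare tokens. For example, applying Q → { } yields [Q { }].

[B [Q { [B [Q { }]] }] [B [Q { [B [Q { }]] }]]]

B
Q B
{ B } B
{ Q } B
{ { } } B
{ { } } Q
{ { } } { B }
{ { } } { Q }
{ { } } { { } }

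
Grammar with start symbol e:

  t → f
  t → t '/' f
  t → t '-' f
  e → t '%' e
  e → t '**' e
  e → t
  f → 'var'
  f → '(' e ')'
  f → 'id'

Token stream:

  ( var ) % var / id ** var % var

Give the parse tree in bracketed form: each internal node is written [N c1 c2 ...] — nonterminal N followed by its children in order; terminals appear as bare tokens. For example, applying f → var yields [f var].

[e [t [f ( [e [t [f var]]] )]] % [e [t [t [f var]] / [f id]] ** [e [t [f var]] % [e [t [f var]]]]]]

e
t % e
f % e
( e ) % e
( t ) % e
( f ) % e
( var ) % e
( var ) % t ** e
( var ) % t / f ** e
( var ) % f / f ** e
( var ) % var / f ** e
( var ) % var / id ** e
( var ) % var / id ** t % e
( var ) % var / id ** f % e
( var ) % var / id ** var % e
( var ) % var / id ** var % t
( var ) % var / id ** var % f
( var ) % var / id ** var % var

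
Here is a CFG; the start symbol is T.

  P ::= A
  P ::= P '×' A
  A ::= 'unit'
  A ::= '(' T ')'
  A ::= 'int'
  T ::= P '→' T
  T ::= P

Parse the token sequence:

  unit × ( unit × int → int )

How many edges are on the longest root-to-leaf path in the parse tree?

7

[T [P [P [A unit]] × [A ( [T [P [P [A unit]] × [A int]] → [T [P [A int]]]] )]]]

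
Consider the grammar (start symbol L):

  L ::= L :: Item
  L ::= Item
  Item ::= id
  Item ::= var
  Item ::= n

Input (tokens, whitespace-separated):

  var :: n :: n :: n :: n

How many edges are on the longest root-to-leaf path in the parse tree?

6

[L [L [L [L [L [Item var]] :: [Item n]] :: [Item n]] :: [Item n]] :: [Item n]]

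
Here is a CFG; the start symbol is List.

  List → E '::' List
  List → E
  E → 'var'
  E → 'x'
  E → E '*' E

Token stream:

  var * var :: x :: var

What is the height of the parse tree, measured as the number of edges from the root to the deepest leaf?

[List [E [E var] * [E var]] :: [List [E x] :: [List [E var]]]]

4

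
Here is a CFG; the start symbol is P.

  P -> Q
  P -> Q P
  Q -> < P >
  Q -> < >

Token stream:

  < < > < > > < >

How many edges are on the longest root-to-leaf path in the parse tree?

[P [Q < [P [Q < >] [P [Q < >]]] >] [P [Q < >]]]

5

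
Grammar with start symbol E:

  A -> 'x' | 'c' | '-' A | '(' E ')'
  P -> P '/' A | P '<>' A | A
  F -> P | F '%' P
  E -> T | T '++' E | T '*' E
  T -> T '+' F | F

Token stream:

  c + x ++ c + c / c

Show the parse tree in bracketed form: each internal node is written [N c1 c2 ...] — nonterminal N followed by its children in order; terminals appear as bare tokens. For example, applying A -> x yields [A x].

E
T ++ E
T + F ++ E
F + F ++ E
P + F ++ E
A + F ++ E
c + F ++ E
c + P ++ E
c + A ++ E
c + x ++ E
c + x ++ T
c + x ++ T + F
c + x ++ F + F
c + x ++ P + F
c + x ++ A + F
c + x ++ c + F
c + x ++ c + P
c + x ++ c + P / A
c + x ++ c + A / A
c + x ++ c + c / A
c + x ++ c + c / c

[E [T [T [F [P [A c]]]] + [F [P [A x]]]] ++ [E [T [T [F [P [A c]]]] + [F [P [P [A c]] / [A c]]]]]]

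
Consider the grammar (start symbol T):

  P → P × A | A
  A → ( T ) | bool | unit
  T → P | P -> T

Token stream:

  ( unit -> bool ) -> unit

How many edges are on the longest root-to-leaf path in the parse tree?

7

[T [P [A ( [T [P [A unit]] -> [T [P [A bool]]]] )]] -> [T [P [A unit]]]]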